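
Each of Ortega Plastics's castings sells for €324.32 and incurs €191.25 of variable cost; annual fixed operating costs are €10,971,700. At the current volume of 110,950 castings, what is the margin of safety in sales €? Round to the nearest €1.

€9,242,929

Each unit contributes €324.32 − €191.25 = €133.07. Break-even units = €10,971,700 ÷ €133.07 = 82,450.59; break-even revenue = 82,450.59 × €324.32 = €26,740,375.32.
Actual sales revenue = 110,950 × €324.32 = €35,983,304.00.
Margin of safety = €35,983,304.00 − €26,740,375.32 = €9,242,929.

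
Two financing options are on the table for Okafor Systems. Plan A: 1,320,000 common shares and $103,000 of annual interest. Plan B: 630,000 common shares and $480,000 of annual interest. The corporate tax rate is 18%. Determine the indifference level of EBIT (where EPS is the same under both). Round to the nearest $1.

$824,217

Set EPS_A = EPS_B: (EBIT − $103,000)(1 − 0.18) ÷ 1,320,000 = (EBIT − $480,000)(1 − 0.18) ÷ 630,000.
Cancelling (1 − t) and cross-multiplying: 630,000·(EBIT − 103,000) = 1,320,000·(EBIT − 480,000).
Solving, EBIT = (480,000·1,320,000 − 103,000·630,000) / (1,320,000 − 630,000) = 568,710,000,000 / 690,000 = 824,217.39.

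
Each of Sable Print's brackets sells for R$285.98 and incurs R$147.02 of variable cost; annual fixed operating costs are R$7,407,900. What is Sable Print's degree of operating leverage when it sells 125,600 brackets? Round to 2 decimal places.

1.74

At 125,600 units, contribution = 125,600 × R$138.96 = R$17,453,376.00.
Subtracting fixed costs: EBIT = R$17,453,376.00 − R$7,407,900 = R$10,045,476.00.
Degree of operating leverage = R$17,453,376.00 / R$10,045,476.00 = 1.7374.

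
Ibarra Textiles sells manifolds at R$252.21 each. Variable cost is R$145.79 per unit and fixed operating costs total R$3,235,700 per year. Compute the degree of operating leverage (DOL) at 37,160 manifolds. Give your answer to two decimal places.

At 37,160 units, contribution = 37,160 × R$106.42 = R$3,954,567.20.
EBIT = R$3,954,567.20 − R$3,235,700 = R$718,867.20.
DOL = contribution ÷ EBIT = R$3,954,567.20 ÷ R$718,867.20 = 5.5011.

5.50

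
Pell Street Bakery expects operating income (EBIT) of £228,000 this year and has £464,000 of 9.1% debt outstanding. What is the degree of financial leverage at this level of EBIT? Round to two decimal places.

Interest = £42,224.00.
DFL = EBIT ÷ (EBIT − I) = £228,000 ÷ (£228,000 − £42,224.00) = £228,000 ÷ £185,776.00 = 1.2273.

1.23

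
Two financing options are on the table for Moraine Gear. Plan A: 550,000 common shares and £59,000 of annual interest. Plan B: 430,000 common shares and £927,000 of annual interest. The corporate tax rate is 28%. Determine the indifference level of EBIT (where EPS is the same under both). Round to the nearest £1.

£4,037,333

At indifference, (EBIT − 59,000)(1 − t)/550,000 = (EBIT − 927,000)(1 − t)/430,000.
Cancelling (1 − t) and cross-multiplying: 430,000·(EBIT − 59,000) = 550,000·(EBIT − 927,000).
Solving, EBIT = (927,000·550,000 − 59,000·430,000) / (550,000 − 430,000) = 484,480,000,000 / 120,000 = 4,037,333.33.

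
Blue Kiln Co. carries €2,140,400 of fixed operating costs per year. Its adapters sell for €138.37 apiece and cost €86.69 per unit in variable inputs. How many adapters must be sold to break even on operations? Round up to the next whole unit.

41,417 adapters

Each unit contributes €138.37 − €86.69 = €51.68.
Break-even Q = €2,140,400 / €51.68 = 41,416.41 → 41,417 adapters.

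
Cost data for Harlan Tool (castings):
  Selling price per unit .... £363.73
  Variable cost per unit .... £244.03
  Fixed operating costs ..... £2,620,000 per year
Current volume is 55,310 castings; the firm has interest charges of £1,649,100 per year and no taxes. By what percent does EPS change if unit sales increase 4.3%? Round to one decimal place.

+12.1%

Total contribution margin = 55,310 × £119.70 = £6,620,607.00.
EBIT = £6,620,607.00 − £2,620,000 = £4,000,607.00.
Interest = £1,649,100.00, so EBIT − I = £2,351,507.00.
DCL = total CM / (EBIT − I) = £6,620,607.00 / £2,351,507.00 = 2.8155.
%ΔEPS = DCL × %ΔSales = 2.8155 × +4.3% = +12.1%.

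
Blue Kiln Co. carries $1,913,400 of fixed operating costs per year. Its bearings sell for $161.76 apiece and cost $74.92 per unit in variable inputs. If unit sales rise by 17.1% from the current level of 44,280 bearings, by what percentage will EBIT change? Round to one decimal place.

Contribution at this volume is 44,280 × $86.84 = $3,845,275.20.
Subtracting fixed costs: EBIT = $3,845,275.20 − $1,913,400 = $1,931,875.20.
So DOL = total CM / EBIT = $3,845,275.20 / $1,931,875.20 = 1.9904.
%ΔEBIT = DOL × %ΔSales = 1.9904 × +17.1% = +34.0%.

+34.0%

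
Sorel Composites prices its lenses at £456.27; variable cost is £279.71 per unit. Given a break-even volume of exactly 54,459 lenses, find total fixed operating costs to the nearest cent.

£9,615,281.04

Contribution margin per unit = £456.27 − £279.71 = £176.56.
Since BE = FC / CM, FC = 54,459 × £176.56 = £9,615,281.04.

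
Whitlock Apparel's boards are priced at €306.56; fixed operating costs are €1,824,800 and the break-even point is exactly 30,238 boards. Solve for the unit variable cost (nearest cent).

€246.21

Contribution per unit must be FC / Q = €1,824,800 / 30,238 = €60.3479.
Hence VC = price − CM = €306.56 − €60.3479 = €246.21.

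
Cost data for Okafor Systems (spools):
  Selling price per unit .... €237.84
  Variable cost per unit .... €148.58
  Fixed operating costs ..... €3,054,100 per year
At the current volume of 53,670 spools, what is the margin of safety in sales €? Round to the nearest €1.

Contribution margin per unit = €237.84 − €148.58 = €89.26. Break-even units = €3,054,100 ÷ €89.26 = 34,215.77; break-even revenue = 34,215.77 × €237.84 = €8,137,879.72.
Current sales = 53,670 × €237.84 = €12,764,872.80.
Margin of safety = €12,764,872.80 − €8,137,879.72 = €4,626,993.

€4,626,993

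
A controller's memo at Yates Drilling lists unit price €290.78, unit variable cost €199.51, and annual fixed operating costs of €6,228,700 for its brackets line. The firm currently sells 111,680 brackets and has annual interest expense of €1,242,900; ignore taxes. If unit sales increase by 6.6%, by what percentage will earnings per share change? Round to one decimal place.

Total contribution margin = 111,680 × €91.27 = €10,193,033.60.
EBIT = €10,193,033.60 − €6,228,700 = €3,964,333.60.
After interest of €1,242,900.00, pre-tax earnings = €2,721,433.60.
Degree of combined leverage = contribution ÷ (EBIT − I) = €10,193,033.60 ÷ €2,721,433.60 = 3.7455.
%ΔEPS = DCL × %ΔSales = 3.7455 × +6.6% = +24.7%.

+24.7%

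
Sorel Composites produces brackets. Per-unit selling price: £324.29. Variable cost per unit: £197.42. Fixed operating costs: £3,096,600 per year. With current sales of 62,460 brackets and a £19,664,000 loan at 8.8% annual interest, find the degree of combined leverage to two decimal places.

2.56

Total contribution margin = 62,460 × £126.87 = £7,924,300.20.
Subtracting fixed costs: EBIT = £7,924,300.20 − £3,096,600 = £4,827,700.20. Interest = £1,730,432.00, so EBIT − I = £3,097,268.20.
DCL = contribution ÷ (EBIT − I) = £7,924,300.20 ÷ £3,097,268.20 = 2.5585.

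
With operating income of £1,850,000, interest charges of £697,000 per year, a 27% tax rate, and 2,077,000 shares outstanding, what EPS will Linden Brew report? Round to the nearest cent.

£0.41

Pre-tax income = £1,850,000 − £697,000.00 = £1,153,000.00.
Net income = £1,153,000.00 × (1 − 0.27) = £841,690.00.
EPS = £841,690.00 ÷ 2,077,000 = £0.41.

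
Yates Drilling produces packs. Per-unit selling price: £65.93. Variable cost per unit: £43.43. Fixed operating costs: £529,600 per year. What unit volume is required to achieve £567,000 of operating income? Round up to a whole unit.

Each unit contributes £65.93 − £43.43 = £22.50.
Need Q such that Q × £22.50 − £529,600 = £567,000, i.e. Q = £1,096,600 / £22.50 = 48,737.78 → 48,738.

48,738 packs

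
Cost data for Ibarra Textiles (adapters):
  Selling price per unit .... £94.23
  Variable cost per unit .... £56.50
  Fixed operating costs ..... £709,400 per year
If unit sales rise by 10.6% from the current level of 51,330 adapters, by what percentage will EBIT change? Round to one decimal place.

+16.7%

Total contribution margin = 51,330 × £37.73 = £1,936,680.90.
Subtracting fixed costs: EBIT = £1,936,680.90 − £709,400 = £1,227,280.90.
DOL = contribution ÷ EBIT = £1,936,680.90 ÷ £1,227,280.90 = 1.5780.
Operating income changes by 1.5780 × +10.6% = +16.7%.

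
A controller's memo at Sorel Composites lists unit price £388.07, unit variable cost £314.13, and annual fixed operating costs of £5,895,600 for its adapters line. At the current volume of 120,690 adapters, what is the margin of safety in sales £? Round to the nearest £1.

£15,893,438

Each unit contributes £388.07 − £314.13 = £73.94. Break-even units = £5,895,600 ÷ £73.94 = 79,734.92; break-even revenue = 79,734.92 × £388.07 = £30,942,730.48.
Actual sales revenue = 120,690 × £388.07 = £46,836,168.30.
Margin of safety = £46,836,168.30 − £30,942,730.48 = £15,893,438.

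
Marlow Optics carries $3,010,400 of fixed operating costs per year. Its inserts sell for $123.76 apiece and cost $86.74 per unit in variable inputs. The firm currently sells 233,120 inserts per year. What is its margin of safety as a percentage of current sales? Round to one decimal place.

65.1%

Each unit contributes $123.76 − $86.74 = $37.02. Break-even units = $3,010,400 ÷ $37.02 = 81,318.21; break-even revenue = 81,318.21 × $123.76 = $10,063,941.22.
Current sales = 233,120 × $123.76 = $28,850,931.20.
Margin of safety = ($28,850,931.20 − $10,063,941.22) ÷ $28,850,931.20 = 65.1%.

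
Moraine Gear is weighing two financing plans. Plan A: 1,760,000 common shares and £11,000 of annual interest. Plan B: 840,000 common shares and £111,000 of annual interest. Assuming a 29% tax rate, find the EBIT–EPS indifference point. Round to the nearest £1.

£202,304

Set EPS_A = EPS_B: (EBIT − £11,000)(1 − 0.29) ÷ 1,760,000 = (EBIT − £111,000)(1 − 0.29) ÷ 840,000.
Cancelling (1 − t) and cross-multiplying: 840,000·(EBIT − 11,000) = 1,760,000·(EBIT − 111,000).
EBIT × (1,760,000 − 840,000) = 111,000 × 1,760,000 − 11,000 × 840,000 = 186,120,000,000, so EBIT = 186,120,000,000 ÷ 920,000 = 202,304.35.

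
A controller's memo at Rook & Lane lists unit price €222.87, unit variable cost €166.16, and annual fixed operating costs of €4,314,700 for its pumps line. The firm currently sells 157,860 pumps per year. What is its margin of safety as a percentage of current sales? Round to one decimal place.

51.8%

Contribution margin per unit = €222.87 − €166.16 = €56.71. Break-even units = €4,314,700 ÷ €56.71 = 76,083.58; break-even revenue = 76,083.58 × €222.87 = €16,956,748.17.
Actual sales revenue = 157,860 × €222.87 = €35,182,258.20.
Margin of safety = (€35,182,258.20 − €16,956,748.17) ÷ €35,182,258.20 = 51.8%.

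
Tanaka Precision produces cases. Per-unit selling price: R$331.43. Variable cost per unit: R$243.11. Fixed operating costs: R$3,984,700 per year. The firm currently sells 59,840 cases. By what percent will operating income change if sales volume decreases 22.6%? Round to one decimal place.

At 59,840 units, contribution = 59,840 × R$88.32 = R$5,285,068.80.
Subtracting fixed costs: EBIT = R$5,285,068.80 − R$3,984,700 = R$1,300,368.80.
DOL = contribution ÷ EBIT = R$5,285,068.80 ÷ R$1,300,368.80 = 4.0643.
Operating income changes by 4.0643 × -22.6% = -91.9%.

-91.9%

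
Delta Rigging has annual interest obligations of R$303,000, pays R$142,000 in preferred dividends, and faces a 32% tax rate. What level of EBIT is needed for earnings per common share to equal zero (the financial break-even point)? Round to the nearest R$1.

R$511,824

Preferred dividends are paid after tax, so their pre-tax equivalent is R$142,000 ÷ (1 − 0.32) = R$208,823.53.
EPS = 0 when EBIT covers interest plus the pre-tax preferred burden: R$303,000 + R$208,823.53 = R$511,823.53.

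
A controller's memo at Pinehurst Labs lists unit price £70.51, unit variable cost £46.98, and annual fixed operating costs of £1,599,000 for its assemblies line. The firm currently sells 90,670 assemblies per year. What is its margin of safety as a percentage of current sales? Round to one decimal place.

Contribution margin per unit = £70.51 − £46.98 = £23.53. Break-even units = £1,599,000 ÷ £23.53 = 67,955.80; break-even revenue = 67,955.80 × £70.51 = £4,791,563.54.
Actual sales revenue = 90,670 × £70.51 = £6,393,141.70.
Margin of safety = (£6,393,141.70 − £4,791,563.54) ÷ £6,393,141.70 = 25.1%.

25.1%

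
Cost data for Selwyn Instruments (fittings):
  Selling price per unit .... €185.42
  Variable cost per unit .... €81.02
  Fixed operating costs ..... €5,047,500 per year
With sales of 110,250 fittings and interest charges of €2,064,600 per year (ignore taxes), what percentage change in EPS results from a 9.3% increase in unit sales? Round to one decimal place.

+24.3%

At 110,250 units, contribution = 110,250 × €104.40 = €11,510,100.00.
Subtracting fixed costs: EBIT = €11,510,100.00 − €5,047,500 = €6,462,600.00.
Interest = €2,064,600.00, so EBIT − I = €4,398,000.00.
DCL = total CM / (EBIT − I) = €11,510,100.00 / €4,398,000.00 = 2.6171.
EPS therefore changes by 2.6171 × (+9.3%) = +24.3%.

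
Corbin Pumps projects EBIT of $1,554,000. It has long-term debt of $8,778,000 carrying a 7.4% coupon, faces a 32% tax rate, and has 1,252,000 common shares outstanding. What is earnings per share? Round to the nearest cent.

$0.49

Pre-tax income = $1,554,000 − $649,572.00 = $904,428.00.
Net income = $904,428.00 × (1 − 0.32) = $615,011.04.
Per share: $615,011.04 / 1,252,000 shares = $0.49.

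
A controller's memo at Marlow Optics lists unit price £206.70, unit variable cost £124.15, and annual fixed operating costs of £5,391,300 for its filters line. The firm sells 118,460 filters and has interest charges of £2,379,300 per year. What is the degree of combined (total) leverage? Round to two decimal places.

4.87

Total contribution margin = 118,460 × £82.55 = £9,778,873.00.
Operating income = contribution − fixed costs = £9,778,873.00 − £5,391,300 = £4,387,573.00. Interest = £2,379,300.00.
DOL = £9,778,873.00 ÷ £4,387,573.00 = 2.2288; DFL = £4,387,573.00 ÷ £2,008,273.00 = 2.1847.
Combined leverage = 2.2288 × 2.1847 = 4.8693.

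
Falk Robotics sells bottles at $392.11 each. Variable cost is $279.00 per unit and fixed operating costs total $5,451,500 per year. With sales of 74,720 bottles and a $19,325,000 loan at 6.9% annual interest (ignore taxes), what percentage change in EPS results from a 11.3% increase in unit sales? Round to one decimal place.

+57.3%

At 74,720 units, contribution = 74,720 × $113.11 = $8,451,579.20.
EBIT = $8,451,579.20 − $5,451,500 = $3,000,079.20.
After interest of $1,333,425.00, pre-tax earnings = $1,666,654.20.
Degree of combined leverage = contribution ÷ (EBIT − I) = $8,451,579.20 ÷ $1,666,654.20 = 5.0710.
%ΔEPS = DCL × %ΔSales = 5.0710 × +11.3% = +57.3%.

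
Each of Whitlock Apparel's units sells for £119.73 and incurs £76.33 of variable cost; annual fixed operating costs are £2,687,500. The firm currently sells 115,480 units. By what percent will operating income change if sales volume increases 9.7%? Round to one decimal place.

Contribution at this volume is 115,480 × £43.40 = £5,011,832.00.
Subtracting fixed costs: EBIT = £5,011,832.00 − £2,687,500 = £2,324,332.00.
DOL = contribution ÷ EBIT = £5,011,832.00 ÷ £2,324,332.00 = 2.1562.
So EBIT moves 2.1562 × (+9.7%) = +20.9%.

+20.9%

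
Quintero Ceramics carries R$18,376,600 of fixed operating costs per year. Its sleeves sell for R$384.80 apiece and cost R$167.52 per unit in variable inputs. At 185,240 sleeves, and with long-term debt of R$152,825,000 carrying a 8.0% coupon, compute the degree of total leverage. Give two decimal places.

4.17

At 185,240 units, contribution = 185,240 × R$217.28 = R$40,248,947.20.
Operating income = contribution − fixed costs = R$40,248,947.20 − R$18,376,600 = R$21,872,347.20. Interest = R$12,226,000.00.
DOL = R$40,248,947.20 ÷ R$21,872,347.20 = 1.8402; DFL = R$21,872,347.20 ÷ R$9,646,347.20 = 2.2674.
Combined leverage = 1.8402 × 2.2674 = 4.1725.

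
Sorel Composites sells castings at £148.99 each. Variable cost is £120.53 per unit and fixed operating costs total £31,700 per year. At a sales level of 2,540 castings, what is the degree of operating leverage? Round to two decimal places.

At 2,540 units, contribution = 2,540 × £28.46 = £72,288.40.
EBIT = £72,288.40 − £31,700 = £40,588.40.
Degree of operating leverage = £72,288.40 / £40,588.40 = 1.7810.

1.78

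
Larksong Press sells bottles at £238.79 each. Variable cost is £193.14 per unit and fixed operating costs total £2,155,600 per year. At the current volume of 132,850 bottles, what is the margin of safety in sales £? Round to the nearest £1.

£20,447,551

Unit CM = price − variable cost = £238.79 − £193.14 = £45.65. Break-even units = £2,155,600 ÷ £45.65 = 47,220.15; break-even revenue = 47,220.15 × £238.79 = £11,275,700.42.
Actual sales revenue = 132,850 × £238.79 = £31,723,251.50.
Margin of safety = £31,723,251.50 − £11,275,700.42 = £20,447,551.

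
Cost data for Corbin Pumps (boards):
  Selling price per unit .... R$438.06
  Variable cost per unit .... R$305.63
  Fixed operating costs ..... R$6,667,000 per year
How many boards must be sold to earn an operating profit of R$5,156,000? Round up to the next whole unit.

Unit CM = price − variable cost = R$438.06 − R$305.63 = R$132.43.
Required volume = (fixed costs + target profit) ÷ CM = (R$6,667,000 + R$5,156,000) ÷ R$132.43 = 89,277.35, so 89,278 boards.

89,278 boards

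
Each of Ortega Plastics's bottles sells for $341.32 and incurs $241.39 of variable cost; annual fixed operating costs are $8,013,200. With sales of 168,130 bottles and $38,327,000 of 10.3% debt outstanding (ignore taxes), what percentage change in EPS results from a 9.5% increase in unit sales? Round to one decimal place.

Contribution at this volume is 168,130 × $99.93 = $16,801,230.90.
Subtracting fixed costs: EBIT = $16,801,230.90 − $8,013,200 = $8,788,030.90.
After interest of $3,947,681.00, pre-tax earnings = $4,840,349.90.
DCL = total CM / (EBIT − I) = $16,801,230.90 / $4,840,349.90 = 3.4711.
EPS therefore changes by 3.4711 × (+9.5%) = +33.0%.

+33.0%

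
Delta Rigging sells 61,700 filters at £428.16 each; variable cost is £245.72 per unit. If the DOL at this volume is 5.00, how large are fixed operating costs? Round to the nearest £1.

£9,005,238

At 61,700 units, contribution = 61,700 × £182.44 = £11,256,548.00.
DOL = contribution / EBIT, so EBIT = £11,256,548.00 / 5.00 = £2,251,309.60.
Fixed costs = CM − EBIT = £11,256,548.00 − £2,251,309.60 = £9,005,238.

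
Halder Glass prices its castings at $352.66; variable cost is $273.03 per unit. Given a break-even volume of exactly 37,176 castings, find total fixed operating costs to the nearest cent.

Each unit contributes $352.66 − $273.03 = $79.63.
Since BE = FC / CM, FC = 37,176 × $79.63 = $2,960,324.88.

$2,960,324.88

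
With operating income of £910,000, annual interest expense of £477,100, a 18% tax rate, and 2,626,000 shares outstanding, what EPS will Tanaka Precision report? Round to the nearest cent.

Interest = £477,100.00, so EBT = £910,000 − £477,100.00 = £432,900.00.
Net income = £432,900.00 × (1 − 0.18) = £354,978.00.
Per share: £354,978.00 / 2,626,000 shares = £0.14.

£0.14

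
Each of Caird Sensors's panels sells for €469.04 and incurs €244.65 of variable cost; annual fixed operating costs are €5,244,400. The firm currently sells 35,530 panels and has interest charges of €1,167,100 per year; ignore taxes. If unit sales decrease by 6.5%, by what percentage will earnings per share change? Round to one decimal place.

Contribution at this volume is 35,530 × €224.39 = €7,972,576.70.
Operating income = contribution − fixed costs = €7,972,576.70 − €5,244,400 = €2,728,176.70.
After interest of €1,167,100.00, pre-tax earnings = €1,561,076.70.
DCL = total CM / (EBIT − I) = €7,972,576.70 / €1,561,076.70 = 5.1071.
%ΔEPS = DCL × %ΔSales = 5.1071 × -6.5% = -33.2%.

-33.2%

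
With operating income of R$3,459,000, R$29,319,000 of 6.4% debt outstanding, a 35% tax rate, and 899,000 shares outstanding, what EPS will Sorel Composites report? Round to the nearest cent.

R$1.14

Interest = R$1,876,416.00, so EBT = R$3,459,000 − R$1,876,416.00 = R$1,582,584.00.
After tax at 35%: net income = R$1,582,584.00 × 0.65 = R$1,028,679.60.
Per share: R$1,028,679.60 / 899,000 shares = R$1.14.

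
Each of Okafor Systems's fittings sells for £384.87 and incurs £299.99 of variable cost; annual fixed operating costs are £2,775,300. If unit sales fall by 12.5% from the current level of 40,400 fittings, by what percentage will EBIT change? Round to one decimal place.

-65.6%

At 40,400 units, contribution = 40,400 × £84.88 = £3,429,152.00.
EBIT = £3,429,152.00 − £2,775,300 = £653,852.00.
So DOL = total CM / EBIT = £3,429,152.00 / £653,852.00 = 5.2445.
%ΔEBIT = DOL × %ΔSales = 5.2445 × -12.5% = -65.6%.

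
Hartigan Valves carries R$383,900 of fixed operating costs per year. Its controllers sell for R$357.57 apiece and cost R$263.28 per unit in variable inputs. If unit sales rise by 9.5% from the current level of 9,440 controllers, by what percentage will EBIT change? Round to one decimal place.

+16.7%

At 9,440 units, contribution = 9,440 × R$94.29 = R$890,097.60.
Operating income = contribution − fixed costs = R$890,097.60 − R$383,900 = R$506,197.60.
DOL = contribution ÷ EBIT = R$890,097.60 ÷ R$506,197.60 = 1.7584.
So EBIT moves 1.7584 × (+9.5%) = +16.7%.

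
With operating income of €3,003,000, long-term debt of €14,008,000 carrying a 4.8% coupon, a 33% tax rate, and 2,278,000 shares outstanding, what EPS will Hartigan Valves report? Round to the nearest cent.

Pre-tax income = €3,003,000 − €672,384.00 = €2,330,616.00.
Net income = €2,330,616.00 × (1 − 0.33) = €1,561,512.72.
Per share: €1,561,512.72 / 2,278,000 shares = €0.69.

€0.69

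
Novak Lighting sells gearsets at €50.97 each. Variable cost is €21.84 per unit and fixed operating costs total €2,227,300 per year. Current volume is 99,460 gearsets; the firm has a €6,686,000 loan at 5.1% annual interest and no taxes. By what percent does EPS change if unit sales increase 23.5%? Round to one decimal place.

+207.0%

Contribution at this volume is 99,460 × €29.13 = €2,897,269.80.
Subtracting fixed costs: EBIT = €2,897,269.80 − €2,227,300 = €669,969.80.
Interest = €340,986.00, so EBIT − I = €328,983.80.
Degree of combined leverage = contribution ÷ (EBIT − I) = €2,897,269.80 ÷ €328,983.80 = 8.8067.
%ΔEPS = DCL × %ΔSales = 8.8067 × +23.5% = +207.0%.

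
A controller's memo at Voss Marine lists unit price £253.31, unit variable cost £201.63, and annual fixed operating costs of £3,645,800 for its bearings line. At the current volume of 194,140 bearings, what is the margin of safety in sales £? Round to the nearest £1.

£31,307,681

Each unit contributes £253.31 − £201.63 = £51.68. Break-even units = £3,645,800 ÷ £51.68 = 70,545.67; break-even revenue = 70,545.67 × £253.31 = £17,869,922.56.
Current sales = 194,140 × £253.31 = £49,177,603.40.
Margin of safety = £49,177,603.40 − £17,869,922.56 = £31,307,681.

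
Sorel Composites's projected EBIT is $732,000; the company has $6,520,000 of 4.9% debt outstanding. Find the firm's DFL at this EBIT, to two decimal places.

1.77

Annual interest charges come to $319,480.00.
DFL = EBIT ÷ (EBIT − I) = $732,000 ÷ ($732,000 − $319,480.00) = $732,000 ÷ $412,520.00 = 1.7745.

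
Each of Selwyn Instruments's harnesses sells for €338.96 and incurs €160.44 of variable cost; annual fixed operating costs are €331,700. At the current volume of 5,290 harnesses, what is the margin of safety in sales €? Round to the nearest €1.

Each unit contributes €338.96 − €160.44 = €178.52. Break-even units = €331,700 ÷ €178.52 = 1,858.06; break-even revenue = 1,858.06 × €338.96 = €629,806.36.
Actual sales revenue = 5,290 × €338.96 = €1,793,098.40.
Margin of safety = €1,793,098.40 − €629,806.36 = €1,163,292.

€1,163,292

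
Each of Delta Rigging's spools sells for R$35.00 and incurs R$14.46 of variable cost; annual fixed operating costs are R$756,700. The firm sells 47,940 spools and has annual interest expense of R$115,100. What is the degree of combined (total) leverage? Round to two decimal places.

Total contribution margin = 47,940 × R$20.54 = R$984,687.60.
Subtracting fixed costs: EBIT = R$984,687.60 − R$756,700 = R$227,987.60. Interest = R$115,100.00.
DOL = R$984,687.60 ÷ R$227,987.60 = 4.3190; DFL = R$227,987.60 ÷ R$112,887.60 = 2.0196.
Combined leverage = 4.3190 × 2.0196 = 8.7227.

8.72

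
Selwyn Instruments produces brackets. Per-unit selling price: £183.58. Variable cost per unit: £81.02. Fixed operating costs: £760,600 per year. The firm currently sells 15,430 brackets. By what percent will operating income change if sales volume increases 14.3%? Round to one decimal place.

Total contribution margin = 15,430 × £102.56 = £1,582,500.80.
Operating income = contribution − fixed costs = £1,582,500.80 − £760,600 = £821,900.80.
DOL = contribution ÷ EBIT = £1,582,500.80 ÷ £821,900.80 = 1.9254.
%ΔEBIT = DOL × %ΔSales = 1.9254 × +14.3% = +27.5%.

+27.5%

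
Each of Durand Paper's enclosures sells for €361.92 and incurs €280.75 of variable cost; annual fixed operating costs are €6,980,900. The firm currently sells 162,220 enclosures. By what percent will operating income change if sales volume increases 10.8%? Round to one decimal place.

Total contribution margin = 162,220 × €81.17 = €13,167,397.40.
Subtracting fixed costs: EBIT = €13,167,397.40 − €6,980,900 = €6,186,497.40.
DOL = contribution ÷ EBIT = €13,167,397.40 ÷ €6,186,497.40 = 2.1284.
So EBIT moves 2.1284 × (+10.8%) = +23.0%.

+23.0%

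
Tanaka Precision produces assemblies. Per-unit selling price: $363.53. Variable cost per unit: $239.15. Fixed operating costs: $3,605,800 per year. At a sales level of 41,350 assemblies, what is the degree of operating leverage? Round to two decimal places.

3.35

At 41,350 units, contribution = 41,350 × $124.38 = $5,143,113.00.
Operating income = contribution − fixed costs = $5,143,113.00 − $3,605,800 = $1,537,313.00.
Degree of operating leverage = $5,143,113.00 / $1,537,313.00 = 3.3455.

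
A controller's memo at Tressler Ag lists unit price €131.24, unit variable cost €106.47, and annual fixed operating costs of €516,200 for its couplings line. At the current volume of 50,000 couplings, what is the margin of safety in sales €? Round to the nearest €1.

Contribution margin per unit = €131.24 − €106.47 = €24.77. Break-even units = €516,200 ÷ €24.77 = 20,839.73; break-even revenue = 20,839.73 × €131.24 = €2,735,005.57.
Actual sales revenue = 50,000 × €131.24 = €6,562,000.00.
Margin of safety = €6,562,000.00 − €2,735,005.57 = €3,826,994.

€3,826,994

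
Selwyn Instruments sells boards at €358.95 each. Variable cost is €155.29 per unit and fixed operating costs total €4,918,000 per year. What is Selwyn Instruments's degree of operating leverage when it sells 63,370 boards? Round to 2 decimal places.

1.62

At 63,370 units, contribution = 63,370 × €203.66 = €12,905,934.20.
Subtracting fixed costs: EBIT = €12,905,934.20 − €4,918,000 = €7,987,934.20.
DOL = contribution ÷ EBIT = €12,905,934.20 ÷ €7,987,934.20 = 1.6157.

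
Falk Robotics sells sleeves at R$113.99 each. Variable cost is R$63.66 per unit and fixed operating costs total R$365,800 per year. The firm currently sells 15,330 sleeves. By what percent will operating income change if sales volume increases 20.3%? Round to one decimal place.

+38.6%

Total contribution margin = 15,330 × R$50.33 = R$771,558.90.
Operating income = contribution − fixed costs = R$771,558.90 − R$365,800 = R$405,758.90.
Degree of operating leverage = R$771,558.90 / R$405,758.90 = 1.9015.
So EBIT moves 1.9015 × (+20.3%) = +38.6%.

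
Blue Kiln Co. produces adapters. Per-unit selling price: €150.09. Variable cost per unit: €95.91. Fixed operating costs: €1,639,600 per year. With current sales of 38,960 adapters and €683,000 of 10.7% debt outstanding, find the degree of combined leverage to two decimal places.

Contribution at this volume is 38,960 × €54.18 = €2,110,852.80.
Operating income = contribution − fixed costs = €2,110,852.80 − €1,639,600 = €471,252.80. Interest = €73,081.00, so EBIT − I = €398,171.80.
DCL = contribution ÷ (EBIT − I) = €2,110,852.80 ÷ €398,171.80 = 5.3014.

5.30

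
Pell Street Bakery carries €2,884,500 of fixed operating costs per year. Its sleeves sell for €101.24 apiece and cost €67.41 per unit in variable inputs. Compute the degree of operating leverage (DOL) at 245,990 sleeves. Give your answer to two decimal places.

Total contribution margin = 245,990 × €33.83 = €8,321,841.70.
EBIT = €8,321,841.70 − €2,884,500 = €5,437,341.70.
So DOL = total CM / EBIT = €8,321,841.70 / €5,437,341.70 = 1.5305.

1.53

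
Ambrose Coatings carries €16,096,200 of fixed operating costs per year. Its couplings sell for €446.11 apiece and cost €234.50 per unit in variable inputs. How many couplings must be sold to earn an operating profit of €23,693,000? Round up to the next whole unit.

Contribution margin per unit = €446.11 − €234.50 = €211.61.
Units = (FC + target) / CM = (€16,096,200 + €23,693,000) / €211.61 = 188,030.81, so 188,031 couplings.

188,031 couplings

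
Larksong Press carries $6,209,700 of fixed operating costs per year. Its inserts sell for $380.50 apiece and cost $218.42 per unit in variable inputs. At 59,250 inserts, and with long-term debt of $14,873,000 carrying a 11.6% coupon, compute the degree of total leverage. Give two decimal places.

5.76

Contribution at this volume is 59,250 × $162.08 = $9,603,240.00.
Subtracting fixed costs: EBIT = $9,603,240.00 − $6,209,700 = $3,393,540.00. Interest = $1,725,268.00, so EBIT − I = $1,668,272.00.
Degree of total leverage = total CM / (EBIT − interest) = $9,603,240.00 / $1,668,272.00 = 5.7564.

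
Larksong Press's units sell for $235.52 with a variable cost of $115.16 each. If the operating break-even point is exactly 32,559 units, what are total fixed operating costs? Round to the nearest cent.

$3,918,801.24

Contribution margin per unit = $235.52 − $115.16 = $120.36.
Since BE = FC / CM, FC = 32,559 × $120.36 = $3,918,801.24.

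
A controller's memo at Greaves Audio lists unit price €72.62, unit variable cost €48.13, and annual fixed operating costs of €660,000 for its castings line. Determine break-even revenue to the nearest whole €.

€1,957,093

CM per unit = €72.62 − €48.13 = €24.49; CM ratio = €24.49 / €72.62 = 0.3372.
Break-even sales = FC ÷ CM ratio = €660,000 × €72.62 / €24.49 = €1,957,093.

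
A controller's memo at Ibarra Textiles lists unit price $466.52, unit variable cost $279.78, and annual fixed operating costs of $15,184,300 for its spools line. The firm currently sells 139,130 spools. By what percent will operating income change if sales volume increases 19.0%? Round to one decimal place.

Contribution at this volume is 139,130 × $186.74 = $25,981,136.20.
EBIT = $25,981,136.20 − $15,184,300 = $10,796,836.20.
DOL = contribution ÷ EBIT = $25,981,136.20 ÷ $10,796,836.20 = 2.4064.
So EBIT moves 2.4064 × (+19.0%) = +45.7%.

+45.7%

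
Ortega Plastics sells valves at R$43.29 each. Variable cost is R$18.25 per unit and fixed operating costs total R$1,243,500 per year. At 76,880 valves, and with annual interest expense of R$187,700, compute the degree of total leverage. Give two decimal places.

At 76,880 units, contribution = 76,880 × R$25.04 = R$1,925,075.20.
EBIT = R$1,925,075.20 − R$1,243,500 = R$681,575.20. Interest = R$187,700.00.
DOL = R$1,925,075.20 ÷ R$681,575.20 = 2.8245; DFL = R$681,575.20 ÷ R$493,875.20 = 1.3801.
Combined leverage = 2.8245 × 1.3801 = 3.8981.

3.90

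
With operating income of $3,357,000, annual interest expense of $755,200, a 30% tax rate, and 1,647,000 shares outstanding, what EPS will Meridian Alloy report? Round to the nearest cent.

$1.11

Interest = $755,200.00, so EBT = $3,357,000 − $755,200.00 = $2,601,800.00.
After tax at 30%: net income = $2,601,800.00 × 0.70 = $1,821,260.00.
EPS = $1,821,260.00 ÷ 1,647,000 = $1.11.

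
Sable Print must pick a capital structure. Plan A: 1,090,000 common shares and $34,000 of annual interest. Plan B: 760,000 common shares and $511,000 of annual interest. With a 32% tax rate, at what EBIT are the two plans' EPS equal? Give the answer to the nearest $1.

$1,609,545

Set EPS_A = EPS_B: (EBIT − $34,000)(1 − 0.32) ÷ 1,090,000 = (EBIT − $511,000)(1 − 0.32) ÷ 760,000.
The (1 − t) factor cancels: (EBIT − 34,000) × 760,000 = (EBIT − 511,000) × 1,090,000.
Solving, EBIT = (511,000·1,090,000 − 34,000·760,000) / (1,090,000 − 760,000) = 531,150,000,000 / 330,000 = 1,609,545.45.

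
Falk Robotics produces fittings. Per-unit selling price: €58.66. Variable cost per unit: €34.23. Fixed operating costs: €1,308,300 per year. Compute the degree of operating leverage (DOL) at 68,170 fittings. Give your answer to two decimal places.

4.66

Contribution at this volume is 68,170 × €24.43 = €1,665,393.10.
EBIT = €1,665,393.10 − €1,308,300 = €357,093.10.
So DOL = total CM / EBIT = €1,665,393.10 / €357,093.10 = 4.6638.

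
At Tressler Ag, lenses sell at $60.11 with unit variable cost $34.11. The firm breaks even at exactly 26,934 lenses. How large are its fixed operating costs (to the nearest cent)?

$700,284.00

Unit CM = price − variable cost = $60.11 − $34.11 = $26.00.
Since BE = FC / CM, FC = 26,934 × $26.00 = $700,284.00.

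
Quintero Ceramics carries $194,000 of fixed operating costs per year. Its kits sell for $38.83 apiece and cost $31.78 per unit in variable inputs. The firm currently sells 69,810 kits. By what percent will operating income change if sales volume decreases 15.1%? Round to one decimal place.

-24.9%

At 69,810 units, contribution = 69,810 × $7.05 = $492,160.50.
Operating income = contribution − fixed costs = $492,160.50 − $194,000 = $298,160.50.
Degree of operating leverage = $492,160.50 / $298,160.50 = 1.6507.
Operating income changes by 1.6507 × -15.1% = -24.9%.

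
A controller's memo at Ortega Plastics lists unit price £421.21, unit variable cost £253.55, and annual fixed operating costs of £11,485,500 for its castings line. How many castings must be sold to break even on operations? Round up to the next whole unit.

Each unit contributes £421.21 − £253.55 = £167.66.
Break-even volume = fixed costs ÷ CM per unit = £11,485,500 ÷ £167.66 = 68,504.71, so 68,505 castings.

68,505 castings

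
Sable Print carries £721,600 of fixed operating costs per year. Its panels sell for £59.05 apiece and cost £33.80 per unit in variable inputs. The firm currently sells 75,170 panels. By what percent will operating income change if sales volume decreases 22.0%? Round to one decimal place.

-35.5%

Total contribution margin = 75,170 × £25.25 = £1,898,042.50.
Operating income = contribution − fixed costs = £1,898,042.50 − £721,600 = £1,176,442.50.
Degree of operating leverage = £1,898,042.50 / £1,176,442.50 = 1.6134.
So EBIT moves 1.6134 × (-22.0%) = -35.5%.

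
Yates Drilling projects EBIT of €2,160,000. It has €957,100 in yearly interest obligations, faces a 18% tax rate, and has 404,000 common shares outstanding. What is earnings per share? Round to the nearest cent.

Pre-tax income = €2,160,000 − €957,100.00 = €1,202,900.00.
After tax at 18%: net income = €1,202,900.00 × 0.82 = €986,378.00.
Per share: €986,378.00 / 404,000 shares = €2.44.

€2.44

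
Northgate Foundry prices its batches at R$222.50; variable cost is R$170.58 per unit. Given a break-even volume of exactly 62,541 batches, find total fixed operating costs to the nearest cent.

R$3,247,128.72

Unit CM = price − variable cost = R$222.50 − R$170.58 = R$51.92.
Since BE = FC / CM, FC = 62,541 × R$51.92 = R$3,247,128.72.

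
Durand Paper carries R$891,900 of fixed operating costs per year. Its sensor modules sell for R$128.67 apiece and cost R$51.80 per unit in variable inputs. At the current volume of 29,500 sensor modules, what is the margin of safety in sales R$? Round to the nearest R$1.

R$2,302,845

Contribution margin per unit = R$128.67 − R$51.80 = R$76.87. Break-even units = R$891,900 ÷ R$76.87 = 11,602.71; break-even revenue = 11,602.71 × R$128.67 = R$1,492,920.16.
Current sales = 29,500 × R$128.67 = R$3,795,765.00.
Margin of safety = R$3,795,765.00 − R$1,492,920.16 = R$2,302,845.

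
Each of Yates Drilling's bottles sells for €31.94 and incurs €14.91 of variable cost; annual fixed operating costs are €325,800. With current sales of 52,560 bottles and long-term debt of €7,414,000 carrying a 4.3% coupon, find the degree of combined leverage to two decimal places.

3.57

Contribution at this volume is 52,560 × €17.03 = €895,096.80.
Subtracting fixed costs: EBIT = €895,096.80 − €325,800 = €569,296.80. Interest = €318,802.00, so EBIT − I = €250,494.80.
DCL = contribution ÷ (EBIT − I) = €895,096.80 ÷ €250,494.80 = 3.5733.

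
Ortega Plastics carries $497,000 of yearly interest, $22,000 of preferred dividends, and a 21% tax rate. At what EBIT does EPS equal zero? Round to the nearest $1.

Grossing the preferred dividend up to pre-tax terms: $22,000 / (1 − 0.21) = $27,848.10.
Financial break-even EBIT = interest + D_p ÷ (1 − t) = $497,000 + $27,848.10 = $524,848.10.

$524,848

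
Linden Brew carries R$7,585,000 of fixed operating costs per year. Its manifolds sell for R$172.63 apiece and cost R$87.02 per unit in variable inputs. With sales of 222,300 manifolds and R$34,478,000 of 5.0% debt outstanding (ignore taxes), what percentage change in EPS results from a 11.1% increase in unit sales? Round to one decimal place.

+21.7%

Total contribution margin = 222,300 × R$85.61 = R$19,031,103.00.
Subtracting fixed costs: EBIT = R$19,031,103.00 − R$7,585,000 = R$11,446,103.00.
After interest of R$1,723,900.00, pre-tax earnings = R$9,722,203.00.
Degree of combined leverage = contribution ÷ (EBIT − I) = R$19,031,103.00 ÷ R$9,722,203.00 = 1.9575.
%ΔEPS = DCL × %ΔSales = 1.9575 × +11.1% = +21.7%.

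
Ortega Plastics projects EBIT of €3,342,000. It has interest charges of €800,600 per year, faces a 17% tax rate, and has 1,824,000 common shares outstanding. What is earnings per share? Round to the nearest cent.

€1.16

Interest = €800,600.00, so EBT = €3,342,000 − €800,600.00 = €2,541,400.00.
Net income = €2,541,400.00 × (1 − 0.17) = €2,109,362.00.
Per share: €2,109,362.00 / 1,824,000 shares = €1.16.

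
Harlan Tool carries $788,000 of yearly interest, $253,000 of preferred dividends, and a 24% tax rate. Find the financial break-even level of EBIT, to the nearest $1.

$1,120,895

Grossing the preferred dividend up to pre-tax terms: $253,000 / (1 − 0.24) = $332,894.74.
EPS = 0 when EBIT covers interest plus the pre-tax preferred burden: $788,000 + $332,894.74 = $1,120,894.74.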